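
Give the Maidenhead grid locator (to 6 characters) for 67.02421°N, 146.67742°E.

QP37ia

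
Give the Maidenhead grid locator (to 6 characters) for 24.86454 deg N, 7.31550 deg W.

Shift to the Maidenhead origin (180°W, 90°S): lon 172.6845, lat 114.8645.
Field: lon ⌊172.6845/20⌋ = 8 → I; lat ⌊114.8645/10⌋ = 11 → L.
Square: lon ⌊12.6845/2⌋ = 6; lat ⌊4.8645/1⌋ = 4.
Subsquare: lon ⌊0.6845/0.0833333⌋ = 8 → i; lat ⌊0.8645/0.0416667⌋ = 20 → u.

IL64iu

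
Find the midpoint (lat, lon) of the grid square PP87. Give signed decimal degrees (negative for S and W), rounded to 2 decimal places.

Field P=15, P=15: +15·20° lon, +15·10° lat → SW at lon 120°, lat 60°.
Square 8, 7: +8·2° lon, +7·1° lat → SW at lon 136°, lat 67°.
Cell spans 2° lon × 1° lat. Centre is SW corner plus half of each.
latitude 67.50, longitude 137.00.

67.50, 137.00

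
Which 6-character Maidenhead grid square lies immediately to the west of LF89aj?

Longitude subsquare a = 0; −1 → -1, wraps to 23 = x, carry into square.
Longitude square 8; −1 → 7.
The latitude characters are unchanged.

LF79xj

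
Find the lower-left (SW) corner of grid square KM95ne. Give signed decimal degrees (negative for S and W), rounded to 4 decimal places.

35.1667, 39.0833

Field K=10, M=12: +10·20° lon, +12·10° lat → SW at lon 20°, lat 30°.
Square 9, 5: +9·2° lon, +5·1° lat → SW at lon 38°, lat 35°.
Subsquare n=13, e=4: +13·0.0833333° lon, +4·0.0416667° lat → SW at lon 39.0833°, lat 35.1667°.
latitude 35.1667, longitude 39.0833.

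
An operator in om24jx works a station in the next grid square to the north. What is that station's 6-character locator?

OM25ja

Latitude subsquare x = 23; +1 → 24, wraps to 0 = a, carry into square.
Latitude square 4; +1 → 5.
The longitude characters are unchanged.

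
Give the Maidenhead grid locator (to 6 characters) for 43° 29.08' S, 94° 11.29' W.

Add 180° to longitude and 90° to latitude: 85.8118, 46.5153.
Field (20°×10°, letters A–R): lon ⌊85.8118/20⌋ = 4 → E; lat ⌊46.5153/10⌋ = 4 → E.
Square (2°×1°, digits 0–9): lon ⌊5.8118/2⌋ = 2; lat ⌊6.5153/1⌋ = 6.
Subsquare (5′×2.5′, letters a–x): lon ⌊1.8118/0.0833333⌋ = 21 → v; lat ⌊0.5153/0.0416667⌋ = 12 → m.

EE26vm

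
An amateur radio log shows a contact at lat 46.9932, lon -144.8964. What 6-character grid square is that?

BN76nx

Offset from 180°W / 90°S: lon 35.1036°, lat 136.9932°.
Field: 35.1036/20 → 1 → B, 136.9932/10 → 13 → N; chars BN.
Square: 15.1036/2 → 7, 6.9932/1 → 6; chars 76.
Subsquare: 1.1036/0.0833333 → 13 → n, 0.9932/0.0416667 → 23 → x; chars nx.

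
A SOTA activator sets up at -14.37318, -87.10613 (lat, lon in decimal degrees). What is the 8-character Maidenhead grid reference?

Add 180° to longitude and 90° to latitude: 92.89387, 75.62682.
Field (20°×10°, letters A–R): 92.89387/20 → 4 → E, 75.62682/10 → 7 → H; chars EH.
Square (2°×1°, digits 0–9): 12.89387/2 → 6, 5.62682/1 → 5; chars 65.
Subsquare (5′×2.5′, letters a–x): 0.89387/0.0833333 → 10 → k, 0.62682/0.0416667 → 15 → p; chars kp.
Extended square (30″×15″, digits 0–9): 0.06054/0.00833333 → 7, 0.00182/0.00416667 → 0; chars 70.

EH65kp70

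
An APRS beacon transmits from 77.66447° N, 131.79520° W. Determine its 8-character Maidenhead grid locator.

Shift to the Maidenhead origin (180°W, 90°S): lon 48.20480, lat 167.66447.
Field (20°×10°, letters A–R): 48.20480/20 → 2 → C, 167.66447/10 → 16 → Q; chars CQ.
Square (2°×1°, digits 0–9): 8.20480/2 → 4, 7.66447/1 → 7; chars 47.
Subsquare (5′×2.5′, letters a–x): 0.20480/0.0833333 → 2 → c, 0.66447/0.0416667 → 15 → p; chars cp.
Extended square (30″×15″, digits 0–9): 0.03813/0.00833333 → 4, 0.03947/0.00416667 → 9; chars 49.

CQ47cp49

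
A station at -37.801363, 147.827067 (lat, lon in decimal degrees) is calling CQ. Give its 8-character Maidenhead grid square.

Offset from 180°W / 90°S: lon 327.82707°, lat 52.19864°.
Field: 327.82707/20 → 16 → Q, 52.19864/10 → 5 → F; chars QF.
Square: 7.82707/2 → 3, 2.19864/1 → 2; chars 32.
Subsquare: 1.82707/0.0833333 → 21 → v, 0.19864/0.0416667 → 4 → e; chars ve.
Extended square: 0.07707/0.00833333 → 9, 0.03197/0.00416667 → 7; chars 97.

QF32ve97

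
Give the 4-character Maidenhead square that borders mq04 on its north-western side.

Longitude square 0; −1 → -1, wraps to 9, carry into field.
Longitude field M = 12; −1 → 11 = L.
Latitude square 4; +1 → 5.

LQ95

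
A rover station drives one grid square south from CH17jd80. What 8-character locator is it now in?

CH17jc89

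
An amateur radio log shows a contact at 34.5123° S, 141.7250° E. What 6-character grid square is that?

Offset from 180°W / 90°S: lon 321.7250°, lat 55.4877°.
Field (20°×10°, letters A–R): lon ⌊321.7250/20⌋ = 16 → Q; lat ⌊55.4877/10⌋ = 5 → F.
Square (2°×1°, digits 0–9): lon ⌊1.7250/2⌋ = 0; lat ⌊5.4877/1⌋ = 5.
Subsquare (5′×2.5′, letters a–x): lon ⌊1.7250/0.0833333⌋ = 20 → u; lat ⌊0.4877/0.0416667⌋ = 11 → l.

QF05ul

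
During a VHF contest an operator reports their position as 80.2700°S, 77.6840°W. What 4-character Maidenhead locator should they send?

FA19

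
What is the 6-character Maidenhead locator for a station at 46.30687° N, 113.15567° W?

Add 180° to longitude and 90° to latitude: 66.8443, 136.3069.
Field: 66.8443/20 → 3 → D, 136.3069/10 → 13 → N; chars DN.
Square: 6.8443/2 → 3, 6.3069/1 → 6; chars 36.
Subsquare: 0.8443/0.0833333 → 10 → k, 0.3069/0.0416667 → 7 → h; chars kh.

DN36kh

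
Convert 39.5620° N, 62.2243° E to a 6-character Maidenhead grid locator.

MM19cn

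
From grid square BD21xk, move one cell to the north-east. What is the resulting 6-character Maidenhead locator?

BD31al

Longitude subsquare x = 23; +1 → 24, wraps to 0 = a, carry into square.
Longitude square 2; +1 → 3.
Latitude subsquare k = 10; +1 → 11 = l.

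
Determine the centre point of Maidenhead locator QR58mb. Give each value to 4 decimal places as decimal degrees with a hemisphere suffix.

88.0625° N, 151.0417° E

Field Q=16, R=17: +16·20° lon, +17·10° lat → SW at lon 140°, lat 80°.
Square 5, 8: +5·2° lon, +8·1° lat → SW at lon 150°, lat 88°.
Subsquare m=12, b=1: +12·0.0833333° lon, +1·0.0416667° lat → SW at lon 151°, lat 88.0417°.
Cell spans 0.0833333° lon × 0.0416667° lat. Centre is SW corner plus half of each.
latitude 88.0625° N, longitude 151.0417° E.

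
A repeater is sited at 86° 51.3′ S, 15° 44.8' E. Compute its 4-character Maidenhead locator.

JA73

Add 180° to longitude and 90° to latitude: 195.75, 3.14.
Field: lon ⌊195.75/20⌋ = 9 → J; lat ⌊3.14/10⌋ = 0 → A.
Square: lon ⌊15.75/2⌋ = 7; lat ⌊3.14/1⌋ = 3.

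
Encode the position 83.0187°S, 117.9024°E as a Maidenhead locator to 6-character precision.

OA86wx

Add 180° to longitude and 90° to latitude: 297.9024, 6.9813.
Field (20°×10°, letters A–R): lon ⌊297.9024/20⌋ = 14 → O; lat ⌊6.9813/10⌋ = 0 → A.
Square (2°×1°, digits 0–9): lon ⌊17.9024/2⌋ = 8; lat ⌊6.9813/1⌋ = 6.
Subsquare (5′×2.5′, letters a–x): lon ⌊1.9024/0.0833333⌋ = 22 → w; lat ⌊0.9813/0.0416667⌋ = 23 → x.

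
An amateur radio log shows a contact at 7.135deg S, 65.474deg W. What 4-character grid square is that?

FI72

Offset from 180°W / 90°S: lon 114.53°, lat 82.86°.
Field (20°×10°, letters A–R): 114.53/20 → 5 → F, 82.86/10 → 8 → I; chars FI.
Square (2°×1°, digits 0–9): 14.53/2 → 7, 2.86/1 → 2; chars 72.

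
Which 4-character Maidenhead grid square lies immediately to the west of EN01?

Longitude square 0; −1 → -1, wraps to 9, carry into field.
Longitude field E = 4; −1 → 3 = D.
The latitude characters are unchanged.

DN91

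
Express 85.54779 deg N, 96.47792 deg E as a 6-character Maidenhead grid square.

Offset from 180°W / 90°S: lon 276.4779°, lat 175.5478°.
Field: 276.4779/20 → 13 → N, 175.5478/10 → 17 → R; chars NR.
Square: 16.4779/2 → 8, 5.5478/1 → 5; chars 85.
Subsquare: 0.4779/0.0833333 → 5 → f, 0.5478/0.0416667 → 13 → n; chars fn.

NR85fn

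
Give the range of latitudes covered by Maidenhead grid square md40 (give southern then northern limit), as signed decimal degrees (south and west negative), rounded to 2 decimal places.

Field M=12, D=3: +12·20° lon, +3·10° lat → SW at lon 60°, lat -60°.
Square 4, 0: +4·2° lon, +0·1° lat → SW at lon 68°, lat -60°.
Cell spans 2° lon × 1° lat.
south -60.00, north -59.00.

-60.00, -59.00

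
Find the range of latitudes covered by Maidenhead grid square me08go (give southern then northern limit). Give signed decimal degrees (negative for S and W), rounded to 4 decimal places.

Field M=12, E=4: +12·20° lon, +4·10° lat → SW at lon 60°, lat -50°.
Square 0, 8: +0·2° lon, +8·1° lat → SW at lon 60°, lat -42°.
Subsquare g=6, o=14: +6·0.0833333° lon, +14·0.0416667° lat → SW at lon 60.5°, lat -41.4167°.
Cell spans 0.0833333° lon × 0.0416667° lat.
south -41.4167, north -41.3750.

-41.4167, -41.3750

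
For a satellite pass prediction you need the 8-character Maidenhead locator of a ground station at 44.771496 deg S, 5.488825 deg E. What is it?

Offset from 180°W / 90°S: lon 185.48882°, lat 45.22850°.
Field: lon ⌊185.48882/20⌋ = 9 → J; lat ⌊45.22850/10⌋ = 4 → E.
Square: lon ⌊5.48882/2⌋ = 2; lat ⌊5.22850/1⌋ = 5.
Subsquare: lon ⌊1.48882/0.0833333⌋ = 17 → r; lat ⌊0.22850/0.0416667⌋ = 5 → f.
Extended square: lon ⌊0.07216/0.00833333⌋ = 8; lat ⌊0.02017/0.00416667⌋ = 4.

JE25rf84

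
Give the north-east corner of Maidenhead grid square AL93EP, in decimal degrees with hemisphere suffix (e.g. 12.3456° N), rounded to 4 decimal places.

23.6667° N, 161.5833° W

Field A=0, L=11: +0·20° lon, +11·10° lat → SW at lon -180°, lat 20°.
Square 9, 3: +9·2° lon, +3·1° lat → SW at lon -162°, lat 23°.
Subsquare e=4, p=15: +4·0.0833333° lon, +15·0.0416667° lat → SW at lon -161.667°, lat 23.625°.
Cell spans 0.0833333° lon × 0.0416667° lat. NE corner is SW corner plus one full cell.
latitude 23.6667° N, longitude 161.5833° W.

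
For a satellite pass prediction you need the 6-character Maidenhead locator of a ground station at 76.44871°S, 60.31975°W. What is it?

FB93un

Add 180° to longitude and 90° to latitude: 119.6803, 13.5513.
Field: 119.6803/20 → 5 → F, 13.5513/10 → 1 → B; chars FB.
Square: 19.6803/2 → 9, 3.5513/1 → 3; chars 93.
Subsquare: 1.6803/0.0833333 → 20 → u, 0.5513/0.0416667 → 13 → n; chars un.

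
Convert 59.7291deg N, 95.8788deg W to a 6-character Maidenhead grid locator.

Shift to the Maidenhead origin (180°W, 90°S): lon 84.1212, lat 149.7291.
Field: lon ⌊84.1212/20⌋ = 4 → E; lat ⌊149.7291/10⌋ = 14 → O.
Square: lon ⌊4.1212/2⌋ = 2; lat ⌊9.7291/1⌋ = 9.
Subsquare: lon ⌊0.1212/0.0833333⌋ = 1 → b; lat ⌊0.7291/0.0416667⌋ = 17 → r.

EO29br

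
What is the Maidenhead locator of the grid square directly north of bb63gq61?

BB63gq62

Latitude extended square 1; +1 → 2.
The longitude characters are unchanged.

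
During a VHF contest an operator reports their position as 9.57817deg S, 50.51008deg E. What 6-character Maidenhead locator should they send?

LI50gk

Add 180° to longitude and 90° to latitude: 230.5101, 80.4218.
Field: 230.5101/20 → 11 → L, 80.4218/10 → 8 → I; chars LI.
Square: 10.5101/2 → 5, 0.4218/1 → 0; chars 50.
Subsquare: 0.5101/0.0833333 → 6 → g, 0.4218/0.0416667 → 10 → k; chars gk.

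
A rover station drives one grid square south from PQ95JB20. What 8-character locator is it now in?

Latitude extended square 0; −1 → -1, wraps to 9, carry into subsquare.
Latitude subsquare b = 1; −1 → 0 = a.
The longitude characters are unchanged.

PQ95ja29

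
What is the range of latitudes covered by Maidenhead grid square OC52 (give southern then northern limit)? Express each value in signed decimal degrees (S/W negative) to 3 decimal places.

-68.000, -67.000

Field O=14, C=2: +14·20° lon, +2·10° lat → SW at lon 100°, lat -70°.
Square 5, 2: +5·2° lon, +2·1° lat → SW at lon 110°, lat -68°.
Cell spans 2° lon × 1° lat.
south -68.000, north -67.000.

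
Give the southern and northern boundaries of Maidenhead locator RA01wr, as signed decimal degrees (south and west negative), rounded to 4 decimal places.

-88.2917, -88.2500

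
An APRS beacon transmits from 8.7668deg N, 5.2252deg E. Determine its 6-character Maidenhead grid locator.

JJ28os

Add 180° to longitude and 90° to latitude: 185.2252, 98.7668.
Field (20°×10°, letters A–R): lon ⌊185.2252/20⌋ = 9 → J; lat ⌊98.7668/10⌋ = 9 → J.
Square (2°×1°, digits 0–9): lon ⌊5.2252/2⌋ = 2; lat ⌊8.7668/1⌋ = 8.
Subsquare (5′×2.5′, letters a–x): lon ⌊1.2252/0.0833333⌋ = 14 → o; lat ⌊0.7668/0.0416667⌋ = 18 → s.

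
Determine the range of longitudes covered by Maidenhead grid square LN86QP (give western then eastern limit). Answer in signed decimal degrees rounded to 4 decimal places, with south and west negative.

Field L=11, N=13: +11·20° lon, +13·10° lat → SW at lon 40°, lat 40°.
Square 8, 6: +8·2° lon, +6·1° lat → SW at lon 56°, lat 46°.
Subsquare q=16, p=15: +16·0.0833333° lon, +15·0.0416667° lat → SW at lon 57.3333°, lat 46.625°.
Cell spans 0.0833333° lon × 0.0416667° lat.
west 57.3333, east 57.4167.

57.3333, 57.4167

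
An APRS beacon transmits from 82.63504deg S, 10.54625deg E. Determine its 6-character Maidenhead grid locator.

JA57gi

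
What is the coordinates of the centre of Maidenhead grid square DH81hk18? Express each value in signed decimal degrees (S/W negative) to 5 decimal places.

-18.54792, -103.40417

Field D=3, H=7: +3·20° lon, +7·10° lat → SW at lon -120°, lat -20°.
Square 8, 1: +8·2° lon, +1·1° lat → SW at lon -104°, lat -19°.
Subsquare h=7, k=10: +7·0.0833333° lon, +10·0.0416667° lat → SW at lon -103.417°, lat -18.5833°.
Extended square 1, 8: +1·0.00833333° lon, +8·0.00416667° lat → SW at lon -103.408°, lat -18.55°.
Cell spans 0.00833333° lon × 0.00416667° lat. Centre is SW corner plus half of each.
latitude -18.54792, longitude -103.40417.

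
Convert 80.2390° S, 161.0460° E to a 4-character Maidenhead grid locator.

Add 180° to longitude and 90° to latitude: 341.05, 9.76.
Field: 341.05/20 → 17 → R, 9.76/10 → 0 → A; chars RA.
Square: 1.05/2 → 0, 9.76/1 → 9; chars 09.

RA09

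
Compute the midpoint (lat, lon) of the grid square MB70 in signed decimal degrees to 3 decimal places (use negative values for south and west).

-79.500, 75.000

Field M=12, B=1: +12·20° lon, +1·10° lat → SW at lon 60°, lat -80°.
Square 7, 0: +7·2° lon, +0·1° lat → SW at lon 74°, lat -80°.
Cell spans 2° lon × 1° lat. Centre is SW corner plus half of each.
latitude -79.500, longitude 75.000.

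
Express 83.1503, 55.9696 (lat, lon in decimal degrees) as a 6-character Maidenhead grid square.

LR73xd

Offset from 180°W / 90°S: lon 235.9696°, lat 173.1503°.
Field (20°×10°, letters A–R): lon ⌊235.9696/20⌋ = 11 → L; lat ⌊173.1503/10⌋ = 17 → R.
Square (2°×1°, digits 0–9): lon ⌊15.9696/2⌋ = 7; lat ⌊3.1503/1⌋ = 3.
Subsquare (5′×2.5′, letters a–x): lon ⌊1.9696/0.0833333⌋ = 23 → x; lat ⌊0.1503/0.0416667⌋ = 3 → d.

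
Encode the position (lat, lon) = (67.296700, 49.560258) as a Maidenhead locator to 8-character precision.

LP47sh71

Shift to the Maidenhead origin (180°W, 90°S): lon 229.56026, lat 157.29670.
Field: 229.56026/20 → 11 → L, 157.29670/10 → 15 → P; chars LP.
Square: 9.56026/2 → 4, 7.29670/1 → 7; chars 47.
Subsquare: 1.56026/0.0833333 → 18 → s, 0.29670/0.0416667 → 7 → h; chars sh.
Extended square: 0.06026/0.00833333 → 7, 0.00503/0.00416667 → 1; chars 71.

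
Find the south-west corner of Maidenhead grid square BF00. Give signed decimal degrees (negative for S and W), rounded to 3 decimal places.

-40.000, -160.000

Field B=1, F=5: +1·20° lon, +5·10° lat → SW at lon -160°, lat -40°.
Square 0, 0: +0·2° lon, +0·1° lat → SW at lon -160°, lat -40°.
latitude -40.000, longitude -160.000.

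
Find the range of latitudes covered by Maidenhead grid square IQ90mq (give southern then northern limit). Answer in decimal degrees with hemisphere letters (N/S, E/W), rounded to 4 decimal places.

Field I=8, Q=16: +8·20° lon, +16·10° lat → SW at lon -20°, lat 70°.
Square 9, 0: +9·2° lon, +0·1° lat → SW at lon -2°, lat 70°.
Subsquare m=12, q=16: +12·0.0833333° lon, +16·0.0416667° lat → SW at lon -1°, lat 70.6667°.
Cell spans 0.0833333° lon × 0.0416667° lat.
south 70.6667° N, north 70.7083° N.

70.6667° N, 70.7083° N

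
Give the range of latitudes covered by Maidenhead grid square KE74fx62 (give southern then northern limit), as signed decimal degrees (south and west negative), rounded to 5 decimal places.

Field K=10, E=4: +10·20° lon, +4·10° lat → SW at lon 20°, lat -50°.
Square 7, 4: +7·2° lon, +4·1° lat → SW at lon 34°, lat -46°.
Subsquare f=5, x=23: +5·0.0833333° lon, +23·0.0416667° lat → SW at lon 34.4167°, lat -45.0417°.
Extended square 6, 2: +6·0.00833333° lon, +2·0.00416667° lat → SW at lon 34.4667°, lat -45.0333°.
Cell spans 0.00833333° lon × 0.00416667° lat.
south -45.03333, north -45.02917.

-45.03333, -45.02917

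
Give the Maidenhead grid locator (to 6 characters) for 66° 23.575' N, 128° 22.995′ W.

CP56tj

Shift to the Maidenhead origin (180°W, 90°S): lon 51.6167, lat 156.3929.
Field: 51.6167/20 → 2 → C, 156.3929/10 → 15 → P; chars CP.
Square: 11.6167/2 → 5, 6.3929/1 → 6; chars 56.
Subsquare: 1.6167/0.0833333 → 19 → t, 0.3929/0.0416667 → 9 → j; chars tj.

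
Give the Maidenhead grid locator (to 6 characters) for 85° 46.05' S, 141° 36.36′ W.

BA94ef

Offset from 180°W / 90°S: lon 38.3940°, lat 4.2325°.
Field: 38.3940/20 → 1 → B, 4.2325/10 → 0 → A; chars BA.
Square: 18.3940/2 → 9, 4.2325/1 → 4; chars 94.
Subsquare: 0.3940/0.0833333 → 4 → e, 0.2325/0.0416667 → 5 → f; chars ef.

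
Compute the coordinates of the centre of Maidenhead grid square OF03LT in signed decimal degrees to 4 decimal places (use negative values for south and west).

Field O=14, F=5: +14·20° lon, +5·10° lat → SW at lon 100°, lat -40°.
Square 0, 3: +0·2° lon, +3·1° lat → SW at lon 100°, lat -37°.
Subsquare l=11, t=19: +11·0.0833333° lon, +19·0.0416667° lat → SW at lon 100.917°, lat -36.2083°.
Cell spans 0.0833333° lon × 0.0416667° lat. Centre is SW corner plus half of each.
latitude -36.1875, longitude 100.9583.

-36.1875, 100.9583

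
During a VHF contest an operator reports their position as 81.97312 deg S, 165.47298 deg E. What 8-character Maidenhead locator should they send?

Add 180° to longitude and 90° to latitude: 345.47298, 8.02688.
Field: lon ⌊345.47298/20⌋ = 17 → R; lat ⌊8.02688/10⌋ = 0 → A.
Square: lon ⌊5.47298/2⌋ = 2; lat ⌊8.02688/1⌋ = 8.
Subsquare: lon ⌊1.47298/0.0833333⌋ = 17 → r; lat ⌊0.02688/0.0416667⌋ = 0 → a.
Extended square: lon ⌊0.05631/0.00833333⌋ = 6; lat ⌊0.02688/0.00416667⌋ = 6.

RA28ra66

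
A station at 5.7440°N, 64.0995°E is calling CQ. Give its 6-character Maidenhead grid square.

Offset from 180°W / 90°S: lon 244.0995°, lat 95.7440°.
Field: 244.0995/20 → 12 → M, 95.7440/10 → 9 → J; chars MJ.
Square: 4.0995/2 → 2, 5.7440/1 → 5; chars 25.
Subsquare: 0.0995/0.0833333 → 1 → b, 0.7440/0.0416667 → 17 → r; chars br.

MJ25br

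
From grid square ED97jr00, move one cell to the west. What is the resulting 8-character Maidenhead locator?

ED97ir90

Longitude extended square 0; −1 → -1, wraps to 9, carry into subsquare.
Longitude subsquare j = 9; −1 → 8 = i.
The latitude characters are unchanged.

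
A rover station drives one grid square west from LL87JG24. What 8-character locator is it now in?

LL87jg14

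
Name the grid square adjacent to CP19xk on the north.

Latitude subsquare k = 10; +1 → 11 = l.
The longitude characters are unchanged.

CP19xl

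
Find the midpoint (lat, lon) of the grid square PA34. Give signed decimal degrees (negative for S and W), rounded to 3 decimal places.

-85.500, 127.000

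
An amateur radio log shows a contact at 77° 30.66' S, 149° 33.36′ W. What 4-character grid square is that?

BB52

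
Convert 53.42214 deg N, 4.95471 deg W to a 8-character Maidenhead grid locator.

Add 180° to longitude and 90° to latitude: 175.04529, 143.42214.
Field (20°×10°, letters A–R): lon ⌊175.04529/20⌋ = 8 → I; lat ⌊143.42214/10⌋ = 14 → O.
Square (2°×1°, digits 0–9): lon ⌊15.04529/2⌋ = 7; lat ⌊3.42214/1⌋ = 3.
Subsquare (5′×2.5′, letters a–x): lon ⌊1.04529/0.0833333⌋ = 12 → m; lat ⌊0.42214/0.0416667⌋ = 10 → k.
Extended square (30″×15″, digits 0–9): lon ⌊0.04529/0.00833333⌋ = 5; lat ⌊0.00547/0.00416667⌋ = 1.

IO73mk51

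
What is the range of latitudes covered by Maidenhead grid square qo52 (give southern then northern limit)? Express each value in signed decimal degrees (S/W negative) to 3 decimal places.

52.000, 53.000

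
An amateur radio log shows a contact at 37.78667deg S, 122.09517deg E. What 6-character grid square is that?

PF12bf

Offset from 180°W / 90°S: lon 302.0952°, lat 52.2133°.
Field: 302.0952/20 → 15 → P, 52.2133/10 → 5 → F; chars PF.
Square: 2.0952/2 → 1, 2.2133/1 → 2; chars 12.
Subsquare: 0.0952/0.0833333 → 1 → b, 0.2133/0.0416667 → 5 → f; chars bf.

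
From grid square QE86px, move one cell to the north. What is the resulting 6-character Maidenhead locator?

Latitude subsquare x = 23; +1 → 24, wraps to 0 = a, carry into square.
Latitude square 6; +1 → 7.
The longitude characters are unchanged.

QE87pa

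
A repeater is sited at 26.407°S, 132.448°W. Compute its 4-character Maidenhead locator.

Offset from 180°W / 90°S: lon 47.55°, lat 63.59°.
Field (20°×10°, letters A–R): 47.55/20 → 2 → C, 63.59/10 → 6 → G; chars CG.
Square (2°×1°, digits 0–9): 7.55/2 → 3, 3.59/1 → 3; chars 33.

CG33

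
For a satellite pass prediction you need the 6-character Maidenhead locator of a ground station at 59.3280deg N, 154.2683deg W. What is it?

BO29uh

Offset from 180°W / 90°S: lon 25.7317°, lat 149.3280°.
Field (20°×10°, letters A–R): lon ⌊25.7317/20⌋ = 1 → B; lat ⌊149.3280/10⌋ = 14 → O.
Square (2°×1°, digits 0–9): lon ⌊5.7317/2⌋ = 2; lat ⌊9.3280/1⌋ = 9.
Subsquare (5′×2.5′, letters a–x): lon ⌊1.7317/0.0833333⌋ = 20 → u; lat ⌊0.3280/0.0416667⌋ = 7 → h.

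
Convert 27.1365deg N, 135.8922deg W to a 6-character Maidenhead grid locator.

CL27bd

Add 180° to longitude and 90° to latitude: 44.1078, 117.1365.
Field: lon ⌊44.1078/20⌋ = 2 → C; lat ⌊117.1365/10⌋ = 11 → L.
Square: lon ⌊4.1078/2⌋ = 2; lat ⌊7.1365/1⌋ = 7.
Subsquare: lon ⌊0.1078/0.0833333⌋ = 1 → b; lat ⌊0.1365/0.0416667⌋ = 3 → d.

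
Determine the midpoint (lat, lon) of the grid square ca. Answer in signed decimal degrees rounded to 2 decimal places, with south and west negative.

Field C=2, A=0: +2·20° lon, +0·10° lat → SW at lon -140°, lat -90°.
Cell spans 20° lon × 10° lat. Centre is SW corner plus half of each.
latitude -85.00, longitude -130.00.

-85.00, -130.00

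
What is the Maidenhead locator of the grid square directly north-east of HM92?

IM03

Longitude square 9; +1 → 10, wraps to 0, carry into field.
Longitude field H = 7; +1 → 8 = I.
Latitude square 2; +1 → 3.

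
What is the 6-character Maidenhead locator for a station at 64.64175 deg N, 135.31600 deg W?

Add 180° to longitude and 90° to latitude: 44.6840, 154.6418.
Field (20°×10°, letters A–R): 44.6840/20 → 2 → C, 154.6418/10 → 15 → P; chars CP.
Square (2°×1°, digits 0–9): 4.6840/2 → 2, 4.6418/1 → 4; chars 24.
Subsquare (5′×2.5′, letters a–x): 0.6840/0.0833333 → 8 → i, 0.6418/0.0416667 → 15 → p; chars ip.

CP24ip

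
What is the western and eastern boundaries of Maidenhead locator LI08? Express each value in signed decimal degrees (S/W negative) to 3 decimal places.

40.000, 42.000

Field L=11, I=8: +11·20° lon, +8·10° lat → SW at lon 40°, lat -10°.
Square 0, 8: +0·2° lon, +8·1° lat → SW at lon 40°, lat -2°.
Cell spans 2° lon × 1° lat.
west 40.000, east 42.000.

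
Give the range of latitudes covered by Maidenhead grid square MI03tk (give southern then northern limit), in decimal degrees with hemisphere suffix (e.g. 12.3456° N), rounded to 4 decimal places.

6.5833° S, 6.5417° S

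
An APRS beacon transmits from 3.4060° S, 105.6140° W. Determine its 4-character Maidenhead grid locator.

Offset from 180°W / 90°S: lon 74.39°, lat 86.59°.
Field (20°×10°, letters A–R): lon ⌊74.39/20⌋ = 3 → D; lat ⌊86.59/10⌋ = 8 → I.
Square (2°×1°, digits 0–9): lon ⌊14.39/2⌋ = 7; lat ⌊6.59/1⌋ = 6.

DI76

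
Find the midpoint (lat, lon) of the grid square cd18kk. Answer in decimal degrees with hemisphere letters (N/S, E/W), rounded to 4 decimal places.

51.5625° S, 137.1250° W

Field C=2, D=3: +2·20° lon, +3·10° lat → SW at lon -140°, lat -60°.
Square 1, 8: +1·2° lon, +8·1° lat → SW at lon -138°, lat -52°.
Subsquare k=10, k=10: +10·0.0833333° lon, +10·0.0416667° lat → SW at lon -137.167°, lat -51.5833°.
Cell spans 0.0833333° lon × 0.0416667° lat. Centre is SW corner plus half of each.
latitude 51.5625° S, longitude 137.1250° W.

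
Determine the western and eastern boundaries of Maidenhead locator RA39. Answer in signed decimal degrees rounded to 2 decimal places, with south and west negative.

Field R=17, A=0: +17·20° lon, +0·10° lat → SW at lon 160°, lat -90°.
Square 3, 9: +3·2° lon, +9·1° lat → SW at lon 166°, lat -81°.
Cell spans 2° lon × 1° lat.
west 166.00, east 168.00.

166.00, 168.00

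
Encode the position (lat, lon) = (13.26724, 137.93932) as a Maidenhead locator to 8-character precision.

Add 180° to longitude and 90° to latitude: 317.93932, 103.26724.
Field: 317.93932/20 → 15 → P, 103.26724/10 → 10 → K; chars PK.
Square: 17.93932/2 → 8, 3.26724/1 → 3; chars 83.
Subsquare: 1.93932/0.0833333 → 23 → x, 0.26724/0.0416667 → 6 → g; chars xg.
Extended square: 0.02265/0.00833333 → 2, 0.01724/0.00416667 → 4; chars 24.

PK83xg24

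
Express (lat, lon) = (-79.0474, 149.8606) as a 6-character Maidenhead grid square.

QB40ww

Offset from 180°W / 90°S: lon 329.8606°, lat 10.9526°.
Field: 329.8606/20 → 16 → Q, 10.9526/10 → 1 → B; chars QB.
Square: 9.8606/2 → 4, 0.9526/1 → 0; chars 40.
Subsquare: 1.8606/0.0833333 → 22 → w, 0.9526/0.0416667 → 22 → w; chars ww.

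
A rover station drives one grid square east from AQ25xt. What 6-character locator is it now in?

Longitude subsquare x = 23; +1 → 24, wraps to 0 = a, carry into square.
Longitude square 2; +1 → 3.
The latitude characters are unchanged.

AQ35at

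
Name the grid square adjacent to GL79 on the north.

GM70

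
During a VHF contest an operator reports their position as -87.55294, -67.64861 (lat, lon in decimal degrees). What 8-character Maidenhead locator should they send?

FA62ek27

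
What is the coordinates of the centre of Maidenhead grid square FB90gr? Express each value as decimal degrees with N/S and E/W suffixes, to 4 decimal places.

79.2708° S, 61.4583° W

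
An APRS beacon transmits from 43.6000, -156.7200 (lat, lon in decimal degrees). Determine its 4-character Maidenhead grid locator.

Offset from 180°W / 90°S: lon 23.28°, lat 133.60°.
Field (20°×10°, letters A–R): 23.28/20 → 1 → B, 133.60/10 → 13 → N; chars BN.
Square (2°×1°, digits 0–9): 3.28/2 → 1, 3.60/1 → 3; chars 13.

BN13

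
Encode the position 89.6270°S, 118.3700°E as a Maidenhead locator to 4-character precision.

Offset from 180°W / 90°S: lon 298.37°, lat 0.37°.
Field: 298.37/20 → 14 → O, 0.37/10 → 0 → A; chars OA.
Square: 18.37/2 → 9, 0.37/1 → 0; chars 90.

OA90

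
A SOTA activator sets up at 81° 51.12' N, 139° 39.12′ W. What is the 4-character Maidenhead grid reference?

CR01

Offset from 180°W / 90°S: lon 40.35°, lat 171.85°.
Field: 40.35/20 → 2 → C, 171.85/10 → 17 → R; chars CR.
Square: 0.35/2 → 0, 1.85/1 → 1; chars 01.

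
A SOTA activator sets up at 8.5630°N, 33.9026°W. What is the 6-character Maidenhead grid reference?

HJ38bn

Shift to the Maidenhead origin (180°W, 90°S): lon 146.0974, lat 98.5630.
Field: 146.0974/20 → 7 → H, 98.5630/10 → 9 → J; chars HJ.
Square: 6.0974/2 → 3, 8.5630/1 → 8; chars 38.
Subsquare: 0.0974/0.0833333 → 1 → b, 0.5630/0.0416667 → 13 → n; chars bn.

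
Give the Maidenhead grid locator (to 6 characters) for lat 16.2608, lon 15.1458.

JK76ng

Shift to the Maidenhead origin (180°W, 90°S): lon 195.1458, lat 106.2608.
Field: lon ⌊195.1458/20⌋ = 9 → J; lat ⌊106.2608/10⌋ = 10 → K.
Square: lon ⌊15.1458/2⌋ = 7; lat ⌊6.2608/1⌋ = 6.
Subsquare: lon ⌊1.1458/0.0833333⌋ = 13 → n; lat ⌊0.2608/0.0416667⌋ = 6 → g.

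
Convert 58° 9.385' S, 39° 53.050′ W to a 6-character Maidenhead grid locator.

HD01bu

Add 180° to longitude and 90° to latitude: 140.1158, 31.8436.
Field: 140.1158/20 → 7 → H, 31.8436/10 → 3 → D; chars HD.
Square: 0.1158/2 → 0, 1.8436/1 → 1; chars 01.
Subsquare: 0.1158/0.0833333 → 1 → b, 0.8436/0.0416667 → 20 → u; chars bu.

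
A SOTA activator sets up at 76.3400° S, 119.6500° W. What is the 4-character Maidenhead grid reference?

Shift to the Maidenhead origin (180°W, 90°S): lon 60.35, lat 13.66.
Field (20°×10°, letters A–R): 60.35/20 → 3 → D, 13.66/10 → 1 → B; chars DB.
Square (2°×1°, digits 0–9): 0.35/2 → 0, 3.66/1 → 3; chars 03.

DB03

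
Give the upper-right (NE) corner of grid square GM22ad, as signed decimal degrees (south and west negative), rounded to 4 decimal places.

Field G=6, M=12: +6·20° lon, +12·10° lat → SW at lon -60°, lat 30°.
Square 2, 2: +2·2° lon, +2·1° lat → SW at lon -56°, lat 32°.
Subsquare a=0, d=3: +0·0.0833333° lon, +3·0.0416667° lat → SW at lon -56°, lat 32.125°.
Cell spans 0.0833333° lon × 0.0416667° lat. NE corner is SW corner plus one full cell.
latitude 32.1667, longitude -55.9167.

32.1667, -55.9167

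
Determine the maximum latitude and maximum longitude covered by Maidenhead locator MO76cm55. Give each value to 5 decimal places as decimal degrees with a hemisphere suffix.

56.52500° N, 74.21667° E

Field M=12, O=14: +12·20° lon, +14·10° lat → SW at lon 60°, lat 50°.
Square 7, 6: +7·2° lon, +6·1° lat → SW at lon 74°, lat 56°.
Subsquare c=2, m=12: +2·0.0833333° lon, +12·0.0416667° lat → SW at lon 74.1667°, lat 56.5°.
Extended square 5, 5: +5·0.00833333° lon, +5·0.00416667° lat → SW at lon 74.2083°, lat 56.5208°.
Cell spans 0.00833333° lon × 0.00416667° lat. NE corner is SW corner plus one full cell.
latitude 56.52500° N, longitude 74.21667° E.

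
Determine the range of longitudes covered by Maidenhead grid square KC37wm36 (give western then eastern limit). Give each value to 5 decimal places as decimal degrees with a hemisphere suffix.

27.85833° E, 27.86667° E

Field K=10, C=2: +10·20° lon, +2·10° lat → SW at lon 20°, lat -70°.
Square 3, 7: +3·2° lon, +7·1° lat → SW at lon 26°, lat -63°.
Subsquare w=22, m=12: +22·0.0833333° lon, +12·0.0416667° lat → SW at lon 27.8333°, lat -62.5°.
Extended square 3, 6: +3·0.00833333° lon, +6·0.00416667° lat → SW at lon 27.8583°, lat -62.475°.
Cell spans 0.00833333° lon × 0.00416667° lat.
west 27.85833° E, east 27.86667° E.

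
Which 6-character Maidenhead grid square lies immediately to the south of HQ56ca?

Latitude subsquare a = 0; −1 → -1, wraps to 23 = x, carry into square.
Latitude square 6; −1 → 5.
The longitude characters are unchanged.

HQ55cx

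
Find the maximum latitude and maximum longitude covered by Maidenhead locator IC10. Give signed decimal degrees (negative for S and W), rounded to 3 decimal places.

Field I=8, C=2: +8·20° lon, +2·10° lat → SW at lon -20°, lat -70°.
Square 1, 0: +1·2° lon, +0·1° lat → SW at lon -18°, lat -70°.
Cell spans 2° lon × 1° lat. NE corner is SW corner plus one full cell.
latitude -69.000, longitude -16.000.

-69.000, -16.000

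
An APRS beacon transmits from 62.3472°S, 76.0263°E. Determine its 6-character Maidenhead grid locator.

Offset from 180°W / 90°S: lon 256.0263°, lat 27.6528°.
Field: 256.0263/20 → 12 → M, 27.6528/10 → 2 → C; chars MC.
Square: 16.0263/2 → 8, 7.6528/1 → 7; chars 87.
Subsquare: 0.0263/0.0833333 → 0 → a, 0.6528/0.0416667 → 15 → p; chars ap.

MC87ap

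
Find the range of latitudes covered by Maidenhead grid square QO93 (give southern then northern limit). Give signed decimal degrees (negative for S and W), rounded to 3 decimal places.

53.000, 54.000

Field Q=16, O=14: +16·20° lon, +14·10° lat → SW at lon 140°, lat 50°.
Square 9, 3: +9·2° lon, +3·1° lat → SW at lon 158°, lat 53°.
Cell spans 2° lon × 1° lat.
south 53.000, north 54.000.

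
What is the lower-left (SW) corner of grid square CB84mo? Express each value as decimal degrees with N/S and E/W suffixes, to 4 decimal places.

Field C=2, B=1: +2·20° lon, +1·10° lat → SW at lon -140°, lat -80°.
Square 8, 4: +8·2° lon, +4·1° lat → SW at lon -124°, lat -76°.
Subsquare m=12, o=14: +12·0.0833333° lon, +14·0.0416667° lat → SW at lon -123°, lat -75.4167°.
latitude 75.4167° S, longitude 123.0000° W.

75.4167° S, 123.0000° W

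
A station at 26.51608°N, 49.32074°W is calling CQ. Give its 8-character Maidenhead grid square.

GL56im13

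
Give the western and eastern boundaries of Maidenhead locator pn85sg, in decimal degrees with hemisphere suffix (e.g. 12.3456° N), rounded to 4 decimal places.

Field P=15, N=13: +15·20° lon, +13·10° lat → SW at lon 120°, lat 40°.
Square 8, 5: +8·2° lon, +5·1° lat → SW at lon 136°, lat 45°.
Subsquare s=18, g=6: +18·0.0833333° lon, +6·0.0416667° lat → SW at lon 137.5°, lat 45.25°.
Cell spans 0.0833333° lon × 0.0416667° lat.
west 137.5000° E, east 137.5833° E.

137.5000° E, 137.5833° E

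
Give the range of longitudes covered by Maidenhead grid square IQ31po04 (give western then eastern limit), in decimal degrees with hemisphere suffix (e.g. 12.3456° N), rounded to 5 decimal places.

12.75000° W, 12.74167° W

Field I=8, Q=16: +8·20° lon, +16·10° lat → SW at lon -20°, lat 70°.
Square 3, 1: +3·2° lon, +1·1° lat → SW at lon -14°, lat 71°.
Subsquare p=15, o=14: +15·0.0833333° lon, +14·0.0416667° lat → SW at lon -12.75°, lat 71.5833°.
Extended square 0, 4: +0·0.00833333° lon, +4·0.00416667° lat → SW at lon -12.75°, lat 71.6°.
Cell spans 0.00833333° lon × 0.00416667° lat.
west 12.75000° W, east 12.74167° W.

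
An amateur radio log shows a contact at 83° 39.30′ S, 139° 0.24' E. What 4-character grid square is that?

PA96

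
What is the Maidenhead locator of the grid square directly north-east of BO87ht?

BO87iu

Longitude subsquare h = 7; +1 → 8 = i.
Latitude subsquare t = 19; +1 → 20 = u.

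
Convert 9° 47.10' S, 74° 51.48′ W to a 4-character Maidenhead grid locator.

FI20

Offset from 180°W / 90°S: lon 105.14°, lat 80.22°.
Field (20°×10°, letters A–R): lon ⌊105.14/20⌋ = 5 → F; lat ⌊80.22/10⌋ = 8 → I.
Square (2°×1°, digits 0–9): lon ⌊5.14/2⌋ = 2; lat ⌊0.22/1⌋ = 0.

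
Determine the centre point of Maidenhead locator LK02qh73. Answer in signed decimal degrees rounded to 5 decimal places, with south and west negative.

12.30625, 41.39583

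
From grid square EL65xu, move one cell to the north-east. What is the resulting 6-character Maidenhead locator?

EL75av

Longitude subsquare x = 23; +1 → 24, wraps to 0 = a, carry into square.
Longitude square 6; +1 → 7.
Latitude subsquare u = 20; +1 → 21 = v.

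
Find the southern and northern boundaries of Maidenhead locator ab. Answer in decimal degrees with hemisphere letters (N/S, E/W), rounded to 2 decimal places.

80.00° S, 70.00° S

Field A=0, B=1: +0·20° lon, +1·10° lat → SW at lon -180°, lat -80°.
Cell spans 20° lon × 10° lat.
south 80.00° S, north 70.00° S.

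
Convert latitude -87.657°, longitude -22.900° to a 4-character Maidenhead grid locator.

HA82

Add 180° to longitude and 90° to latitude: 157.10, 2.34.
Field: lon ⌊157.10/20⌋ = 7 → H; lat ⌊2.34/10⌋ = 0 → A.
Square: lon ⌊17.10/2⌋ = 8; lat ⌊2.34/1⌋ = 2.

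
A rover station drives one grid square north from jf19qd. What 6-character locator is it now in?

JF19qe

Latitude subsquare d = 3; +1 → 4 = e.
The longitude characters are unchanged.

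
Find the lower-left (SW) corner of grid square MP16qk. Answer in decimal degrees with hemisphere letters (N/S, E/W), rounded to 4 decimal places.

Field M=12, P=15: +12·20° lon, +15·10° lat → SW at lon 60°, lat 60°.
Square 1, 6: +1·2° lon, +6·1° lat → SW at lon 62°, lat 66°.
Subsquare q=16, k=10: +16·0.0833333° lon, +10·0.0416667° lat → SW at lon 63.3333°, lat 66.4167°.
latitude 66.4167° N, longitude 63.3333° E.

66.4167° N, 63.3333° E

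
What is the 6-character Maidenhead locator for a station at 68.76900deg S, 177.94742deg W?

Shift to the Maidenhead origin (180°W, 90°S): lon 2.0526, lat 21.2310.
Field: 2.0526/20 → 0 → A, 21.2310/10 → 2 → C; chars AC.
Square: 2.0526/2 → 1, 1.2310/1 → 1; chars 11.
Subsquare: 0.0526/0.0833333 → 0 → a, 0.2310/0.0416667 → 5 → f; chars af.

AC11af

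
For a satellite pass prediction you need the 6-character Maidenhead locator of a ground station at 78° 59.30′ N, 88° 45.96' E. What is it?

NQ48jx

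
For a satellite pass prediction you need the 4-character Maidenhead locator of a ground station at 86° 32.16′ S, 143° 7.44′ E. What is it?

QA13

Shift to the Maidenhead origin (180°W, 90°S): lon 323.12, lat 3.46.
Field: lon ⌊323.12/20⌋ = 16 → Q; lat ⌊3.46/10⌋ = 0 → A.
Square: lon ⌊3.12/2⌋ = 1; lat ⌊3.46/1⌋ = 3.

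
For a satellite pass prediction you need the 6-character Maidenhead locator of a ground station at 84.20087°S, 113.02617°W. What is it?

DA35lt

Offset from 180°W / 90°S: lon 66.9738°, lat 5.7991°.
Field: lon ⌊66.9738/20⌋ = 3 → D; lat ⌊5.7991/10⌋ = 0 → A.
Square: lon ⌊6.9738/2⌋ = 3; lat ⌊5.7991/1⌋ = 5.
Subsquare: lon ⌊0.9738/0.0833333⌋ = 11 → l; lat ⌊0.7991/0.0416667⌋ = 19 → t.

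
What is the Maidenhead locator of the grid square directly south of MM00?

Latitude square 0; −1 → -1, wraps to 9, carry into field.
Latitude field M = 12; −1 → 11 = L.
The longitude characters are unchanged.

ML09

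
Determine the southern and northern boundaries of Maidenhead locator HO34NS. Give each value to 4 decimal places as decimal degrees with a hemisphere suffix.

Field H=7, O=14: +7·20° lon, +14·10° lat → SW at lon -40°, lat 50°.
Square 3, 4: +3·2° lon, +4·1° lat → SW at lon -34°, lat 54°.
Subsquare n=13, s=18: +13·0.0833333° lon, +18·0.0416667° lat → SW at lon -32.9167°, lat 54.75°.
Cell spans 0.0833333° lon × 0.0416667° lat.
south 54.7500° N, north 54.7917° N.

54.7500° N, 54.7917° N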